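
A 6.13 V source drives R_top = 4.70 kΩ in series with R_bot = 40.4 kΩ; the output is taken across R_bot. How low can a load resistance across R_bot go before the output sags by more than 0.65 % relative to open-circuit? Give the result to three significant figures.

R_L(min) ≈ 644 kΩ

Output resistance R_th = R_top‖R_bot = (4.70 × 40.4)/45.10 = 4.210 kΩ.
The fractional drop is R_th/(R_th + R_L); requiring this ≤ 0.00650 gives R_L ≥ R_th(1/0.00650 − 1) = 4.210 × 152.8 = 644 kΩ.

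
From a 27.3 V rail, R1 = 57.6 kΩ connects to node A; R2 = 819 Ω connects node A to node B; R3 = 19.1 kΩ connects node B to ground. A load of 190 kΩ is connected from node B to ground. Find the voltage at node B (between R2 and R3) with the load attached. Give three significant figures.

At node B, R3 is in parallel with the load: R3‖R_L = 17360 Ω.
Below node A the resistance is R2 + (R3‖R_L) = 18170 Ω, so V_A = 27.3 × 18170/75770 = 6.548 V.
Then V_B = V_A × (R3‖R_L)/(R2 + R3‖R_L) = 6.548 × 17360/18170 = 6.25 V.

V ≈ 6.25 V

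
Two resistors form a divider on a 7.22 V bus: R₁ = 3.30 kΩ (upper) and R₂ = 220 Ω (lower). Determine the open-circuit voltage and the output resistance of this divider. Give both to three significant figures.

V_th = 0.451 V, R_th = 206 Ω

V_th is the open-circuit tap voltage: 7.22 × 220/(3300 + 220) = 0.451 V.
With the supply zeroed, R₁ and R₂ appear in parallel from the tap: R_th = R₁‖R₂ = (3300 × 220)/3520 = 206 Ω.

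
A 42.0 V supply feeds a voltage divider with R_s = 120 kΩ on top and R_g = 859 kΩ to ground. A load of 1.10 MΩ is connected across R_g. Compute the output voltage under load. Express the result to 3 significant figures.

The load sits in parallel with R_g: R_g‖R_L = (859 × 1100) / (859 + 1100) = 482.3 kΩ.
V_out = 42.0 × 482.3 / (120 + 482.3) = 42.0 × 482.3/602.3 = 33.6 V.

V_out ≈ 33.6 V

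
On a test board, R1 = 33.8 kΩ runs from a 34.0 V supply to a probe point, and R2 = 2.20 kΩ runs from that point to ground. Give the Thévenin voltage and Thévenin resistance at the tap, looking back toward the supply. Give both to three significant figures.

V_th is the open-circuit tap voltage: 34.0 × 2.20/(33.8 + 2.20) = 2.08 V.
With the supply zeroed, R1 and R2 appear in parallel from the tap: R_th = R1‖R2 = (33.8 × 2.20)/36.00 = 2.07 kΩ.

V_th = 2.08 V, R_th = 2.07 kΩ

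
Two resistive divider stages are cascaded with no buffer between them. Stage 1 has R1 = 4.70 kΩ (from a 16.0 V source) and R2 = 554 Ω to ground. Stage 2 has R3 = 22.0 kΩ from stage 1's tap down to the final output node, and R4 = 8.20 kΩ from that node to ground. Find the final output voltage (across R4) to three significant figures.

V_out ≈ 0.451 V

Stage 2 presents R3+R4 = 30200 Ω as a load on stage 1's tap.
Stage 1's lower leg becomes R2‖(R3+R4) = 544.0 Ω, so V_mid = 16.0 × 544.0/5244 = 1.660 V.
Stage 2 is itself unloaded: V_out = V_mid × R4/(R3+R4) = 1.660 × 8200/30200 = 0.451 V.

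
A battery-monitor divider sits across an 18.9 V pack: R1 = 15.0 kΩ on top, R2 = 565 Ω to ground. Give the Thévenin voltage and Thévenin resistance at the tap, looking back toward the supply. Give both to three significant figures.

V_th is the open-circuit tap voltage: 18.9 × 565/(15000 + 565) = 0.686 V.
With the supply zeroed, R1 and R2 appear in parallel from the tap: R_th = R1‖R2 = (15000 × 565)/15560 = 544 Ω.

V_th = 0.686 V, R_th = 544 Ω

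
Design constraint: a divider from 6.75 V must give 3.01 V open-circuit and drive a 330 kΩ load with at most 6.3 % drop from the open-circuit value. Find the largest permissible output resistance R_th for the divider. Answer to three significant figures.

R_th ≤ 22.2 kΩ

Loading drop = R_th/(R_th + R_L) ≤ 0.0630, so R_th ≤ R_L · ε/(1−ε) = 330 kΩ × 0.0630/0.9370 = 22.2 kΩ.
(Any R1, R2 with R2/(R1+R2) = 0.446 and R1‖R2 ≤ 22.2 kΩ will meet the spec.)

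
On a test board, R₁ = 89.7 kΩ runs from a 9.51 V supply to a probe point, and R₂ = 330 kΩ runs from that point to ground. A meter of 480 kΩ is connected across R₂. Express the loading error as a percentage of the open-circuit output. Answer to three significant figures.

Unloaded V = 9.51 × 330/419.7 = 7.4775 V.
Loaded: R₂‖R_L = 195.6 kΩ, giving V = 9.51 × 195.6/285.3 = 6.5195 V.
Drop = (7.4775 − 6.5195) / 7.4775 = 12.8 %.

12.8 %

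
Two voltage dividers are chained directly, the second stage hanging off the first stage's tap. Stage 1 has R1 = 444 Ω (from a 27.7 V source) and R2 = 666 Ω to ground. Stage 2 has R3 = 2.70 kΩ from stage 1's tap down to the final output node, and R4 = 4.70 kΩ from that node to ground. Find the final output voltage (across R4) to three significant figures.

Stage 2 presents R3+R4 = 7400 Ω as a load on stage 1's tap.
Stage 1's lower leg becomes R2‖(R3+R4) = 611.0 Ω, so V_mid = 27.7 × 611.0/1055 = 16.04 V.
Stage 2 is itself unloaded: V_out = V_mid × R4/(R3+R4) = 16.04 × 4700/7400 = 10.2 V.

V_out ≈ 10.2 V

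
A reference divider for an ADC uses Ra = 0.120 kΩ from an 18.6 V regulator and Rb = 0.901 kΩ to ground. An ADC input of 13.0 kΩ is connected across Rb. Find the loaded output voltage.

The load sits in parallel with Rb: Rb‖R_L = (901 × 13000) / (901 + 13000) = 842.6 Ω.
V_out = 18.6 × 842.6 / (120 + 842.6) = 18.6 × 842.6/962.6 = 16.3 V.

V_out ≈ 16.3 V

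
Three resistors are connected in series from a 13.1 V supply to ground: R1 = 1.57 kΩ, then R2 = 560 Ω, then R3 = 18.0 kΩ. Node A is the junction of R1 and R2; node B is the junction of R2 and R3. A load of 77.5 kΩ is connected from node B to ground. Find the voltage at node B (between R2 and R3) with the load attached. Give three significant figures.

At node B, R3 is in parallel with the load: R3‖R_L = 14610 Ω.
Below node A the resistance is R2 + (R3‖R_L) = 15170 Ω, so V_A = 13.1 × 15170/16740 = 11.87 V.
Then V_B = V_A × (R3‖R_L)/(R2 + R3‖R_L) = 11.87 × 14610/15170 = 11.4 V.

V ≈ 11.4 V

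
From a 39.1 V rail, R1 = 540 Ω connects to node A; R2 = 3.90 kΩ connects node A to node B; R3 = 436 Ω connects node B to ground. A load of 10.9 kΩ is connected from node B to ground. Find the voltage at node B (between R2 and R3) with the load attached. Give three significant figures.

V ≈ 3.37 V

At node B, R3 is in parallel with the load: R3‖R_L = 419.2 Ω.
Below node A the resistance is R2 + (R3‖R_L) = 4319 Ω, so V_A = 39.1 × 4319/4859 = 34.75 V.
Then V_B = V_A × (R3‖R_L)/(R2 + R3‖R_L) = 34.75 × 419.2/4319 = 3.37 V.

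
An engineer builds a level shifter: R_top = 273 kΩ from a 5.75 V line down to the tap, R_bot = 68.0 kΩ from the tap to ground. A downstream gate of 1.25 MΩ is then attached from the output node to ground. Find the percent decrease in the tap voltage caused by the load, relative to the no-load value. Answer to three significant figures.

4.17 %

The divider's output (Thévenin) resistance is R_top‖R_bot = 54.44 kΩ.
Fractional drop under load = R_th/(R_th + R_L) = 54.44 / (54.44 + 1250) = 0.04173.
So the output falls by 4.17 %.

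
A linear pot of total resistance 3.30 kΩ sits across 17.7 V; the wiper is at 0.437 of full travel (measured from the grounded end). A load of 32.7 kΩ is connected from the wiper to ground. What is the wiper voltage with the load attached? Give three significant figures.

The wiper splits the pot into (1−α)R = 1.858 kΩ above and αR = 1.442 kΩ below.
Lower section ‖ load = 1.381 kΩ.
V_wiper = 17.7 × 1.381/(1.858 + 1.381) = 7.55 V.

V ≈ 7.55 V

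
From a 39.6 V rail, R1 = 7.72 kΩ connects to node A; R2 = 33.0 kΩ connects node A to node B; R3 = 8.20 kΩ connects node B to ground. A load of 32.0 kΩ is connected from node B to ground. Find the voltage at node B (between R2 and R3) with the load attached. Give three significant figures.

At node B, R3 is in parallel with the load: R3‖R_L = 6.527 kΩ.
Below node A the resistance is R2 + (R3‖R_L) = 39.53 kΩ, so V_A = 39.6 × 39.53/47.25 = 33.13 V.
Then V_B = V_A × (R3‖R_L)/(R2 + R3‖R_L) = 33.13 × 6.527/39.53 = 5.47 V.

V ≈ 5.47 V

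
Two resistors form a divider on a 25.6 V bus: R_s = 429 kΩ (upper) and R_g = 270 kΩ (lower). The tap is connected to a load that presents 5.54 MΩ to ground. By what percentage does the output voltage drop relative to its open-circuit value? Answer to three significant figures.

The divider's output (Thévenin) resistance is R_s‖R_g = 165.7 kΩ.
Fractional drop under load = R_th/(R_th + R_L) = 165.7 / (165.7 + 5540) = 0.02904.
So the output falls by 2.90 %.

2.90 %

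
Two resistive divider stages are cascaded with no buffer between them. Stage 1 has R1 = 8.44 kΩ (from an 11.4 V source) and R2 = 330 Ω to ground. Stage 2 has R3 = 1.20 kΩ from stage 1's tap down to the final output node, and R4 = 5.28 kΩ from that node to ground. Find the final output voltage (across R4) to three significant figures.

V_out ≈ 0.333 V

Stage 2 presents R3+R4 = 6480 Ω as a load on stage 1's tap.
Stage 1's lower leg becomes R2‖(R3+R4) = 314.0 Ω, so V_mid = 11.4 × 314.0/8754 = 0.4089 V.
Stage 2 is itself unloaded: V_out = V_mid × R4/(R3+R4) = 0.4089 × 5280/6480 = 0.333 V.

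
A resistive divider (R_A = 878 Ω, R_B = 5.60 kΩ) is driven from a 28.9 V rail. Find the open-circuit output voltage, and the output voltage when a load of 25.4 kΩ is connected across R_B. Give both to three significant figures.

Open-circuit: V = 28.9 × 5600/(878 + 5600) = 25.0 V.
With the load, R_B becomes R_B‖R_L = 4588 Ω, so V = 28.9 × 4588/5466 = 24.3 V.

Unloaded: 25.0 V; loaded: 24.3 V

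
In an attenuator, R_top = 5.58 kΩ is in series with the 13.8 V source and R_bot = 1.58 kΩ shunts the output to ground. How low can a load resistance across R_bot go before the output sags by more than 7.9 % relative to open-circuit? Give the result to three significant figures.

Output resistance R_th = R_top‖R_bot = (5.58 × 1.58)/7.160 = 1.231 kΩ.
The fractional drop is R_th/(R_th + R_L); requiring this ≤ 0.0790 gives R_L ≥ R_th(1/0.0790 − 1) = 1.231 × 11.66 = 14.4 kΩ.

R_L(min) ≈ 14.4 kΩ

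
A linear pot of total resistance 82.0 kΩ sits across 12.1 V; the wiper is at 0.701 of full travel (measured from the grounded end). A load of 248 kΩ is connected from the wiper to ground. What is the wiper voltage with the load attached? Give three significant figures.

V ≈ 7.93 V

The wiper splits the pot into (1−α)R = 24.52 kΩ above and αR = 57.48 kΩ below.
Lower section ‖ load = 46.67 kΩ.
V_wiper = 12.1 × 46.67/(24.52 + 46.67) = 7.93 V.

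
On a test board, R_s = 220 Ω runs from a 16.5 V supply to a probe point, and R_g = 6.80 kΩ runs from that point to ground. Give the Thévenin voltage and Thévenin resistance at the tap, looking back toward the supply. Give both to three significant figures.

V_th is the open-circuit tap voltage: 16.5 × 6800/(220 + 6800) = 16.0 V.
With the supply zeroed, R_s and R_g appear in parallel from the tap: R_th = R_s‖R_g = (220 × 6800)/7020 = 213 Ω.

V_th = 16.0 V, R_th = 213 Ω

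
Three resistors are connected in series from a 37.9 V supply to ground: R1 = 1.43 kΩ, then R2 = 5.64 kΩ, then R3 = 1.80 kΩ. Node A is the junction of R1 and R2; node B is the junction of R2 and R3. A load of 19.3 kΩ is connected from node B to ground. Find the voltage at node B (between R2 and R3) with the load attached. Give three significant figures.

V ≈ 7.16 V

At node B, R3 is in parallel with the load: R3‖R_L = 1.646 kΩ.
Below node A the resistance is R2 + (R3‖R_L) = 7.286 kΩ, so V_A = 37.9 × 7.286/8.716 = 31.68 V.
Then V_B = V_A × (R3‖R_L)/(R2 + R3‖R_L) = 31.68 × 1.646/7.286 = 7.16 V.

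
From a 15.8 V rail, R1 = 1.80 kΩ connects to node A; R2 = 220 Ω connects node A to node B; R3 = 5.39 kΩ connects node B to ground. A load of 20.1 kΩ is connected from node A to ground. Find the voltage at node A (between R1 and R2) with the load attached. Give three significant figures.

Below node A the series string R2+R3 = 5610 Ω sits in parallel with the 20100 Ω load: 4386 Ω.
V_A = 15.8 × 4386/(1800 + 4386) = 11.2 V.

V ≈ 11.2 V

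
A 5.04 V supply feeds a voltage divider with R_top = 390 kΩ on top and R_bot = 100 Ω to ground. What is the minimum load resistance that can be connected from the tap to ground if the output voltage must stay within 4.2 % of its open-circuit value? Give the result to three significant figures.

R_L(min) ≈ 2.28 kΩ

Output resistance R_th = R_top‖R_bot = (390000 × 100)/390100 = 99.97 Ω.
The fractional drop is R_th/(R_th + R_L); requiring this ≤ 0.0420 gives R_L ≥ R_th(1/0.0420 − 1) = 99.97 × 22.81 = 2.28 kΩ.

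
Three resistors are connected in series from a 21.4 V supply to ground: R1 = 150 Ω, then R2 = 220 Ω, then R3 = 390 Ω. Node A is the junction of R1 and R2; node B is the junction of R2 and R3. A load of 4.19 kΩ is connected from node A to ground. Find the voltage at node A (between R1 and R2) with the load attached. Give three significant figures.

Below node A the series string R2+R3 = 610.0 Ω sits in parallel with the 4190 Ω load: 532.5 Ω.
V_A = 21.4 × 532.5/(150 + 532.5) = 16.7 V.

V ≈ 16.7 V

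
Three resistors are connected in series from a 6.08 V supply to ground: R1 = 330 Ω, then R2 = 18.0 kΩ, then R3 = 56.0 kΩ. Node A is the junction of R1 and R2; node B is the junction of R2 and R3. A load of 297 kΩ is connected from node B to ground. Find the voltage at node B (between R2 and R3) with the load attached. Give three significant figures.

V ≈ 4.38 V

At node B, R3 is in parallel with the load: R3‖R_L = 47120 Ω.
Below node A the resistance is R2 + (R3‖R_L) = 65120 Ω, so V_A = 6.08 × 65120/65450 = 6.049 V.
Then V_B = V_A × (R3‖R_L)/(R2 + R3‖R_L) = 6.049 × 47120/65120 = 4.38 V.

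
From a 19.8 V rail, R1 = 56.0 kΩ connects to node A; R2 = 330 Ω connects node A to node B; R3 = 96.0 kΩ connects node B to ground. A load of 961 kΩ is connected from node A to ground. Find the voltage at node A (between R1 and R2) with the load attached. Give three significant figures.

Below node A the series string R2+R3 = 96330 Ω sits in parallel with the 961000 Ω load: 87550 Ω.
V_A = 19.8 × 87550/(56000 + 87550) = 12.1 V.

V ≈ 12.1 V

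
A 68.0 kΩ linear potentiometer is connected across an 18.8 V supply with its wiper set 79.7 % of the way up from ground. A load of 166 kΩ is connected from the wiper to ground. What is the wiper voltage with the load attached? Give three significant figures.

The wiper splits the pot into (1−α)R = 13.80 kΩ above and αR = 54.20 kΩ below.
Lower section ‖ load = 40.86 kΩ.
V_wiper = 18.8 × 40.86/(13.80 + 40.86) = 14.1 V.

V ≈ 14.1 V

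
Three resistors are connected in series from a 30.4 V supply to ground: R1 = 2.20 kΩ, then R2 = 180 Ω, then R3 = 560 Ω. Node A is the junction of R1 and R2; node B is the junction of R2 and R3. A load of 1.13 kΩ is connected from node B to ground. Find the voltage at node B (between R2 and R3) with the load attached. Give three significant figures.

At node B, R3 is in parallel with the load: R3‖R_L = 374.4 Ω.
Below node A the resistance is R2 + (R3‖R_L) = 554.4 Ω, so V_A = 30.4 × 554.4/2754 = 6.119 V.
Then V_B = V_A × (R3‖R_L)/(R2 + R3‖R_L) = 6.119 × 374.4/554.4 = 4.13 V.

V ≈ 4.13 V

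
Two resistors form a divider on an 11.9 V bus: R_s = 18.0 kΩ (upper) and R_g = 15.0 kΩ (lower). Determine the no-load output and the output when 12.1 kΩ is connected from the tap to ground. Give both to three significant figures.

Open-circuit: V = 11.9 × 15.0/(18.0 + 15.0) = 5.41 V.
With the load, R_g becomes R_g‖R_L = 6.697 kΩ, so V = 11.9 × 6.697/24.70 = 3.23 V.

Unloaded: 5.41 V; loaded: 3.23 V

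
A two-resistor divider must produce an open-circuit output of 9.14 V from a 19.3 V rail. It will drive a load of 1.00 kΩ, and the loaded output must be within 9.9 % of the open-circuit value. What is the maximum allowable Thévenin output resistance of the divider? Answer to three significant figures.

Loading drop = R_th/(R_th + R_L) ≤ 0.0990, so R_th ≤ R_L · ε/(1−ε) = 1.00 kΩ × 0.0990/0.9010 = 110 Ω.
(Any R1, R2 with R2/(R1+R2) = 0.474 and R1‖R2 ≤ 110 Ω will meet the spec.)

R_th ≤ 110 Ω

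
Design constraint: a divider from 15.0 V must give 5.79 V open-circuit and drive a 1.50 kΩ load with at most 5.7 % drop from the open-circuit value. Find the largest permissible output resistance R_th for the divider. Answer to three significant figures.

Loading drop = R_th/(R_th + R_L) ≤ 0.0570, so R_th ≤ R_L · ε/(1−ε) = 1.50 kΩ × 0.0570/0.9430 = 90.7 Ω.

R_th ≤ 90.7 Ω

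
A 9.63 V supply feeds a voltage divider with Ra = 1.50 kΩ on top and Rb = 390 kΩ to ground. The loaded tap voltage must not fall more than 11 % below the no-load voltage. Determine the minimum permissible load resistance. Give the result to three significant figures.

Output resistance R_th = Ra‖Rb = (1.50 × 390)/391.5 = 1.494 kΩ.
The fractional drop is R_th/(R_th + R_L); requiring this ≤ 0.110 gives R_L ≥ R_th(1/0.110 − 1) = 1.494 × 8.091 = 12.1 kΩ.

R_L(min) ≈ 12.1 kΩ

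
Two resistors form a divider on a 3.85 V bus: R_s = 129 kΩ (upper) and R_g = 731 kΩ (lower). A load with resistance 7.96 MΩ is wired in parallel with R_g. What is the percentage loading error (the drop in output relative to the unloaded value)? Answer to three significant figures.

The divider's output (Thévenin) resistance is R_s‖R_g = 109.7 kΩ.
Fractional drop under load = R_th/(R_th + R_L) = 109.7 / (109.7 + 7960) = 0.01359.
So the output falls by 1.36 %.

1.36 %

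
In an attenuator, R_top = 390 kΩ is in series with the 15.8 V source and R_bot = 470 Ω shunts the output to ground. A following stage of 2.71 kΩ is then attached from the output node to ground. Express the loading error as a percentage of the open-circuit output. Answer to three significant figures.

Unloaded V = 15.8 × 470/390500 = 0.019018 V.
Loaded: R_bot‖R_L = 400.5 Ω, giving V = 15.8 × 400.5/390400 = 0.016210 V.
Drop = (0.019018 − 0.016210) / 0.019018 = 14.8 %.

14.8 %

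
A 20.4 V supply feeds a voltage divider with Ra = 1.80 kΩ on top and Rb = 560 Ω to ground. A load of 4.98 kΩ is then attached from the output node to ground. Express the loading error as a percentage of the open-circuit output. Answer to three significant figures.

The divider's output (Thévenin) resistance is Ra‖Rb = 427.1 Ω.
Fractional drop under load = R_th/(R_th + R_L) = 427.1 / (427.1 + 4980) = 0.07899.
So the output falls by 7.90 %.

7.90 %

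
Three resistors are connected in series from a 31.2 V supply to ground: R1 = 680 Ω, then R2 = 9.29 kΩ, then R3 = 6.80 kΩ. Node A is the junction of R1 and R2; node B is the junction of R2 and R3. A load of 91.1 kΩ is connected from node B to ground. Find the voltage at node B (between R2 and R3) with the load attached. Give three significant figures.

At node B, R3 is in parallel with the load: R3‖R_L = 6328 Ω.
Below node A the resistance is R2 + (R3‖R_L) = 15620 Ω, so V_A = 31.2 × 15620/16300 = 29.90 V.
Then V_B = V_A × (R3‖R_L)/(R2 + R3‖R_L) = 29.90 × 6328/15620 = 12.1 V.

V ≈ 12.1 V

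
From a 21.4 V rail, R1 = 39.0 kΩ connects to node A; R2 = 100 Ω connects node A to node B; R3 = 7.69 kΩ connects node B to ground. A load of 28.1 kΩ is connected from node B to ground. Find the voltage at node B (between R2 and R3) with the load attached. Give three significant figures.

V ≈ 2.86 V

At node B, R3 is in parallel with the load: R3‖R_L = 6038 Ω.
Below node A the resistance is R2 + (R3‖R_L) = 6138 Ω, so V_A = 21.4 × 6138/45140 = 2.910 V.
Then V_B = V_A × (R3‖R_L)/(R2 + R3‖R_L) = 2.910 × 6038/6138 = 2.86 V.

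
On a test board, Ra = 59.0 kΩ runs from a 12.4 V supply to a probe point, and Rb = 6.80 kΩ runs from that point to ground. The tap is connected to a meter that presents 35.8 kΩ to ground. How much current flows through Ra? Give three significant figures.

I ≈ 0.192 mA

Rb‖R_L = 5.715 kΩ, so the source sees Ra + Rb‖R_L = 64.71 kΩ.
I = 12.4 V / 64.71 kΩ = 0.192 mA.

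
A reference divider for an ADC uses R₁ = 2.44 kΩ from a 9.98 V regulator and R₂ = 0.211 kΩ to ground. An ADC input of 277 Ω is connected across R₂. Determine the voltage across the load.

V_out ≈ 0.467 V

The load sits in parallel with R₂: R₂‖R_L = (211 × 277) / (211 + 277) = 119.8 Ω.
V_out = 9.98 × 119.8 / (2440 + 119.8) = 9.98 × 119.8/2560 = 0.467 V.
(Unloaded it would have been 0.794 V.)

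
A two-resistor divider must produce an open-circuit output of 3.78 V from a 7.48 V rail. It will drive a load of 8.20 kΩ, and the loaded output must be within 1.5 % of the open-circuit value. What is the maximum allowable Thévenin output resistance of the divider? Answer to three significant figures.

R_th ≤ 125 Ω

Loading drop = R_th/(R_th + R_L) ≤ 0.0150, so R_th ≤ R_L · ε/(1−ε) = 8.20 kΩ × 0.0150/0.9850 = 125 Ω.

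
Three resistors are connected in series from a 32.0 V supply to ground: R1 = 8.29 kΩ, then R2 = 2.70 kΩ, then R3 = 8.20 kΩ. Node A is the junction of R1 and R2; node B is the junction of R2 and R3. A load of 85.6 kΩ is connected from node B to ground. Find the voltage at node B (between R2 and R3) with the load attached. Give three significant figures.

V ≈ 13.0 V

At node B, R3 is in parallel with the load: R3‖R_L = 7.483 kΩ.
Below node A the resistance is R2 + (R3‖R_L) = 10.18 kΩ, so V_A = 32.0 × 10.18/18.47 = 17.64 V.
Then V_B = V_A × (R3‖R_L)/(R2 + R3‖R_L) = 17.64 × 7.483/10.18 = 13.0 V.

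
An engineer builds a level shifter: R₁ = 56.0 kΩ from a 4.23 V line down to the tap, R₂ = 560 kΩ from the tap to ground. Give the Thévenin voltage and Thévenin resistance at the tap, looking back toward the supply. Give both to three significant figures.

V_th = 3.85 V, R_th = 50.9 kΩ

V_th is the open-circuit tap voltage: 4.23 × 560/(56.0 + 560) = 3.85 V.
With the supply zeroed, R₁ and R₂ appear in parallel from the tap: R_th = R₁‖R₂ = (56.0 × 560)/616.0 = 50.9 kΩ.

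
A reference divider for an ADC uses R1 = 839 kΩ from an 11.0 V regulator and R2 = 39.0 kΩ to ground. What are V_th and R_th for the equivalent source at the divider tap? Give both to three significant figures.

V_th = 0.489 V, R_th = 37.3 kΩ

V_th is the open-circuit tap voltage: 11.0 × 39.0/(839 + 39.0) = 0.489 V.
With the supply zeroed, R1 and R2 appear in parallel from the tap: R_th = R1‖R2 = (839 × 39.0)/878.0 = 37.3 kΩ.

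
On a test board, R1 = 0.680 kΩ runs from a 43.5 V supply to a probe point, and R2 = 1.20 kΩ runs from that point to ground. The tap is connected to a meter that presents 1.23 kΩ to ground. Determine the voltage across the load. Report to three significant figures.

V_out ≈ 20.5 V

The load sits in parallel with R2: R2‖R_L = (1200 × 1230) / (1200 + 1230) = 607.4 Ω.
V_out = 43.5 × 607.4 / (680 + 607.4) = 43.5 × 607.4/1287 = 20.5 V.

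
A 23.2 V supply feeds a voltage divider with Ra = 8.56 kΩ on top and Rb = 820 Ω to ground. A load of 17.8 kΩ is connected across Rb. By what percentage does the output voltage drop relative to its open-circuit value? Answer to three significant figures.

4.03 %

The divider's output (Thévenin) resistance is Ra‖Rb = 748.3 Ω.
Fractional drop under load = R_th/(R_th + R_L) = 748.3 / (748.3 + 17800) = 0.04034.
So the output falls by 4.03 %.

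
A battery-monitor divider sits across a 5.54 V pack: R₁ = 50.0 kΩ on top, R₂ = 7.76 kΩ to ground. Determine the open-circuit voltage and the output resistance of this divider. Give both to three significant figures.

V_th is the open-circuit tap voltage: 5.54 × 7.76/(50.0 + 7.76) = 0.744 V.
With the supply zeroed, R₁ and R₂ appear in parallel from the tap: R_th = R₁‖R₂ = (50.0 × 7.76)/57.76 = 6.72 kΩ.

V_th = 0.744 V, R_th = 6.72 kΩ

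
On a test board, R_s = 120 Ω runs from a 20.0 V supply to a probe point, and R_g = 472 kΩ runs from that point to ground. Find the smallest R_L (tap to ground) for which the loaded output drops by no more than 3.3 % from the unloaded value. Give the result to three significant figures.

Output resistance R_th = R_s‖R_g = (120 × 472000)/472100 = 120.0 Ω.
The fractional drop is R_th/(R_th + R_L); requiring this ≤ 0.0330 gives R_L ≥ R_th(1/0.0330 − 1) = 120.0 × 29.30 = 3.52 kΩ.

R_L(min) ≈ 3.52 kΩ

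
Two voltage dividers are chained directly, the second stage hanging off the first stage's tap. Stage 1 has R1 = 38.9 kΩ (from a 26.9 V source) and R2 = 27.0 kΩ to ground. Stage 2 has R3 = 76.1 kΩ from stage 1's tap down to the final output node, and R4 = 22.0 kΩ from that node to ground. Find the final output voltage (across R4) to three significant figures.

Stage 2 presents R3+R4 = 98.10 kΩ as a load on stage 1's tap.
Stage 1's lower leg becomes R2‖(R3+R4) = 21.17 kΩ, so V_mid = 26.9 × 21.17/60.07 = 9.481 V.
Stage 2 is itself unloaded: V_out = V_mid × R4/(R3+R4) = 9.481 × 22.0/98.10 = 2.13 V.

V_out ≈ 2.13 V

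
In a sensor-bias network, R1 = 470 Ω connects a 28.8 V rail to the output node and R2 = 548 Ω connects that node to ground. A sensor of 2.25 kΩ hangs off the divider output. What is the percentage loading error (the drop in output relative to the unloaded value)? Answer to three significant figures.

Unloaded V = 28.8 × 548/1018 = 15.503 V.
Loaded: R2‖R_L = 440.7 Ω, giving V = 28.8 × 440.7/910.7 = 13.936 V.
Drop = (15.503 − 13.936) / 15.503 = 10.1 %.

10.1 %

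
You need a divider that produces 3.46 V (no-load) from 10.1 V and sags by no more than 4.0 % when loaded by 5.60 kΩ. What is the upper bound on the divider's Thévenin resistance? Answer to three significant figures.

R_th ≤ 233 Ω

Loading drop = R_th/(R_th + R_L) ≤ 0.0400, so R_th ≤ R_L · ε/(1−ε) = 5.60 kΩ × 0.0400/0.9600 = 233 Ω.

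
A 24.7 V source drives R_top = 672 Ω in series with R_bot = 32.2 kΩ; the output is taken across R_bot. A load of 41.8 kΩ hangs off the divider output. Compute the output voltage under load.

The load sits in parallel with R_bot: R_bot‖R_L = (32200 × 41800) / (32200 + 41800) = 18190 Ω.
V_out = 24.7 × 18190 / (672 + 18190) = 24.7 × 18190/18860 = 23.8 V.
(Unloaded it would have been 24.2 V.)

V_out ≈ 23.8 V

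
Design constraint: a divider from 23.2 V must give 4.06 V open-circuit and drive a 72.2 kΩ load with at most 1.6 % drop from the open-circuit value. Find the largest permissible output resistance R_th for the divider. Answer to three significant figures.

R_th ≤ 1.17 kΩ

Loading drop = R_th/(R_th + R_L) ≤ 0.0160, so R_th ≤ R_L · ε/(1−ε) = 72.2 kΩ × 0.0160/0.9840 = 1.17 kΩ.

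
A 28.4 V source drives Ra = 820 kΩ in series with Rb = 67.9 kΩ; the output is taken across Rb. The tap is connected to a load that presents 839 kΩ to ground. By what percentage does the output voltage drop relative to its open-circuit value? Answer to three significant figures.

6.95 %

The divider's output (Thévenin) resistance is Ra‖Rb = 62.71 kΩ.
Fractional drop under load = R_th/(R_th + R_L) = 62.71 / (62.71 + 839) = 0.06954.
So the output falls by 6.95 %.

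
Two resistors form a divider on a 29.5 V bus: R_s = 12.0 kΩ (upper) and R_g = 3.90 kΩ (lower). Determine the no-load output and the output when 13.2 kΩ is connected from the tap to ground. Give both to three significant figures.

Unloaded: 7.24 V; loaded: 5.92 V

Open-circuit: V = 29.5 × 3.90/(12.0 + 3.90) = 7.24 V.
With the load, R_g becomes R_g‖R_L = 3.011 kΩ, so V = 29.5 × 3.011/15.01 = 5.92 V.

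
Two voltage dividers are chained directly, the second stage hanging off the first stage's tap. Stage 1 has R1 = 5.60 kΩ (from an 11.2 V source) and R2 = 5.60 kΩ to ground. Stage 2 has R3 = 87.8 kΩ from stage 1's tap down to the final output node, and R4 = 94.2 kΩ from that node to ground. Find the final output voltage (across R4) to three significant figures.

Stage 2 presents R3+R4 = 182.0 kΩ as a load on stage 1's tap.
Stage 1's lower leg becomes R2‖(R3+R4) = 5.433 kΩ, so V_mid = 11.2 × 5.433/11.03 = 5.515 V.
Stage 2 is itself unloaded: V_out = V_mid × R4/(R3+R4) = 5.515 × 94.2/182.0 = 2.85 V.

V_out ≈ 2.85 V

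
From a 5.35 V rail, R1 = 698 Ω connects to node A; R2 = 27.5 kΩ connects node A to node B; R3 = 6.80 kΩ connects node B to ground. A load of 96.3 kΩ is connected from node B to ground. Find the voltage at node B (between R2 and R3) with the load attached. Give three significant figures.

V ≈ 0.984 V

At node B, R3 is in parallel with the load: R3‖R_L = 6352 Ω.
Below node A the resistance is R2 + (R3‖R_L) = 33850 Ω, so V_A = 5.35 × 33850/34550 = 5.242 V.
Then V_B = V_A × (R3‖R_L)/(R2 + R3‖R_L) = 5.242 × 6352/33850 = 0.984 V.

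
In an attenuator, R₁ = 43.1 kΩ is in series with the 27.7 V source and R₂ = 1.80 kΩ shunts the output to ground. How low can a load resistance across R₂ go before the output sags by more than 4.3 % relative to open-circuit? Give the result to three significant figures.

Output resistance R_th = R₁‖R₂ = (43.1 × 1.80)/44.90 = 1.728 kΩ.
The fractional drop is R_th/(R_th + R_L); requiring this ≤ 0.0430 gives R_L ≥ R_th(1/0.0430 − 1) = 1.728 × 22.26 = 38.5 kΩ.

R_L(min) ≈ 38.5 kΩ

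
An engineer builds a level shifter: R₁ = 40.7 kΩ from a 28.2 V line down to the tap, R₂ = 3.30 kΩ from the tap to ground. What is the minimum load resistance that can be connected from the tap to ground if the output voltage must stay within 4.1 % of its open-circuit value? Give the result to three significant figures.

Output resistance R_th = R₁‖R₂ = (40.7 × 3.30)/44.00 = 3.053 kΩ.
The fractional drop is R_th/(R_th + R_L); requiring this ≤ 0.0410 gives R_L ≥ R_th(1/0.0410 − 1) = 3.053 × 23.39 = 71.4 kΩ.

R_L(min) ≈ 71.4 kΩ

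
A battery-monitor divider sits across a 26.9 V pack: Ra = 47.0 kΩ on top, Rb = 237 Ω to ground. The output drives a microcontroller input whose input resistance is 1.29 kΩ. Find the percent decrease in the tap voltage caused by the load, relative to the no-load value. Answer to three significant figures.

15.5 %

The divider's output (Thévenin) resistance is Ra‖Rb = 235.8 Ω.
Fractional drop under load = R_th/(R_th + R_L) = 235.8 / (235.8 + 1290) = 0.1545.
So the output falls by 15.5 %.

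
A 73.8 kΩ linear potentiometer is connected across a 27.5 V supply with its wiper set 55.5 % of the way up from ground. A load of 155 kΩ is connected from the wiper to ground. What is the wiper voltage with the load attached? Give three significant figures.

V ≈ 13.7 V

The wiper splits the pot into (1−α)R = 32.84 kΩ above and αR = 40.96 kΩ below.
Lower section ‖ load = 32.40 kΩ.
V_wiper = 27.5 × 32.40/(32.84 + 32.40) = 13.7 V.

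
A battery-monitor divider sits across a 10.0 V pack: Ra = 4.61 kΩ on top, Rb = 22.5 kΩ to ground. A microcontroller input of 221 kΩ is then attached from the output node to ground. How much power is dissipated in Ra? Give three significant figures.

P ≈ 0.736 mW

Total resistance from the source is Ra + (Rb‖R_L) = 25.03 kΩ, so I = 10.0/25.03 kΩ = 0.3995 mA.
P = I²·Ra = (0.3995 mA)² × 4.61 kΩ = 0.736 mW.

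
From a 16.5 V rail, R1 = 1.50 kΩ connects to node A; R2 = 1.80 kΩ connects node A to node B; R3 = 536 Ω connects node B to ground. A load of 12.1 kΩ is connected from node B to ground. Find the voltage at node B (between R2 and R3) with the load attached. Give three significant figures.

V ≈ 2.22 V

At node B, R3 is in parallel with the load: R3‖R_L = 513.3 Ω.
Below node A the resistance is R2 + (R3‖R_L) = 2313 Ω, so V_A = 16.5 × 2313/3813 = 10.01 V.
Then V_B = V_A × (R3‖R_L)/(R2 + R3‖R_L) = 10.01 × 513.3/2313 = 2.22 V.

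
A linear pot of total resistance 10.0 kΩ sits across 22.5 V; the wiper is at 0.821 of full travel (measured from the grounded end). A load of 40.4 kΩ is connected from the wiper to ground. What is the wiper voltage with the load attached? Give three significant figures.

V ≈ 17.8 V

The wiper splits the pot into (1−α)R = 1.790 kΩ above and αR = 8.210 kΩ below.
Lower section ‖ load = 6.823 kΩ.
V_wiper = 22.5 × 6.823/(1.790 + 6.823) = 17.8 V.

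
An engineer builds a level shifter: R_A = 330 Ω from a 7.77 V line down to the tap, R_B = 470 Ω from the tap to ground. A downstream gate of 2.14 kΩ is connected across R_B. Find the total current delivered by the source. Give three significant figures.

I ≈ 10.9 mA

R_B‖R_L = 385.4 Ω, so the source sees R_A + R_B‖R_L = 715.4 Ω.
I = 7.77 V / 715.4 Ω = 10.9 mA.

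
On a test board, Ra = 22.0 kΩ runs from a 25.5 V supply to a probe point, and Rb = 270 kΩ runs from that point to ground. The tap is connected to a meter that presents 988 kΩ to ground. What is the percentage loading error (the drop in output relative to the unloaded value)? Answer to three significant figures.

The divider's output (Thévenin) resistance is Ra‖Rb = 20.34 kΩ.
Fractional drop under load = R_th/(R_th + R_L) = 20.34 / (20.34 + 988) = 0.02017.
So the output falls by 2.02 %.

2.02 %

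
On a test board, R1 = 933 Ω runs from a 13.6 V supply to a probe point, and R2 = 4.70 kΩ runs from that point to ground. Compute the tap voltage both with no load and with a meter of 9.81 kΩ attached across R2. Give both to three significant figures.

Open-circuit: V = 13.6 × 4700/(933 + 4700) = 11.3 V.
With the load, R2 becomes R2‖R_L = 3178 Ω, so V = 13.6 × 3178/4111 = 10.5 V.

Unloaded: 11.3 V; loaded: 10.5 V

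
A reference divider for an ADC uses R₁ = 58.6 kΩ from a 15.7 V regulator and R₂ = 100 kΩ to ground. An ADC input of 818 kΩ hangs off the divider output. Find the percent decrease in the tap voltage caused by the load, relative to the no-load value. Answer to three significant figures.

The divider's output (Thévenin) resistance is R₁‖R₂ = 36.95 kΩ.
Fractional drop under load = R_th/(R_th + R_L) = 36.95 / (36.95 + 818) = 0.04322.
So the output falls by 4.32 %.

4.32 %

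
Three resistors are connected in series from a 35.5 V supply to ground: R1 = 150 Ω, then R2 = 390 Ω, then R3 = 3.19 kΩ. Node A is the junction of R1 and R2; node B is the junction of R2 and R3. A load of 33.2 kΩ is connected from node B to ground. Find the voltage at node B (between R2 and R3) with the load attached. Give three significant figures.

At node B, R3 is in parallel with the load: R3‖R_L = 2910 Ω.
Below node A the resistance is R2 + (R3‖R_L) = 3300 Ω, so V_A = 35.5 × 3300/3450 = 33.96 V.
Then V_B = V_A × (R3‖R_L)/(R2 + R3‖R_L) = 33.96 × 2910/3300 = 29.9 V.

V ≈ 29.9 V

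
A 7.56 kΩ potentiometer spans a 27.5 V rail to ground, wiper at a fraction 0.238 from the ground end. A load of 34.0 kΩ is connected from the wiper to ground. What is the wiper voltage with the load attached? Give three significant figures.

V ≈ 6.29 V

The wiper splits the pot into (1−α)R = 5.761 kΩ above and αR = 1.799 kΩ below.
Lower section ‖ load = 1.709 kΩ.
V_wiper = 27.5 × 1.709/(5.761 + 1.709) = 6.29 V.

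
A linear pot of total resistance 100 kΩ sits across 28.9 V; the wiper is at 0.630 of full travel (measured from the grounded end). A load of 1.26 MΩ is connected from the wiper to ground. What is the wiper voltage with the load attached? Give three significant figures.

The wiper splits the pot into (1−α)R = 37.00 kΩ above and αR = 63.00 kΩ below.
Lower section ‖ load = 60.00 kΩ.
V_wiper = 28.9 × 60.00/(37.00 + 60.00) = 17.9 V.

V ≈ 17.9 V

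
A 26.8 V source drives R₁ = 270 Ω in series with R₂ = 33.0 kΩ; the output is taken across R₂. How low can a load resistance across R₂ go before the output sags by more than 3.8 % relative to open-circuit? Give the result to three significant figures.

Output resistance R_th = R₁‖R₂ = (270 × 33000)/33270 = 267.8 Ω.
The fractional drop is R_th/(R_th + R_L); requiring this ≤ 0.0380 gives R_L ≥ R_th(1/0.0380 − 1) = 267.8 × 25.32 = 6.78 kΩ.

R_L(min) ≈ 6.78 kΩ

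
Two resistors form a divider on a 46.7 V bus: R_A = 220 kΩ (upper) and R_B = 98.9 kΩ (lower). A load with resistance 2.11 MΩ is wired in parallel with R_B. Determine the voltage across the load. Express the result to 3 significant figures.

The load sits in parallel with R_B: R_B‖R_L = (98.9 × 2110) / (98.9 + 2110) = 94.47 kΩ.
V_out = 46.7 × 94.47 / (220 + 94.47) = 46.7 × 94.47/314.5 = 14.0 V.

V_out ≈ 14.0 V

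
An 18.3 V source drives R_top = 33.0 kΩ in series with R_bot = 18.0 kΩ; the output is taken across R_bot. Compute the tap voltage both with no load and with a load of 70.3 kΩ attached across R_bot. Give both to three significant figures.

Unloaded: 6.46 V; loaded: 5.54 V

Open-circuit: V = 18.3 × 18.0/(33.0 + 18.0) = 6.46 V.
With the load, R_bot becomes R_bot‖R_L = 14.33 kΩ, so V = 18.3 × 14.33/47.33 = 5.54 V.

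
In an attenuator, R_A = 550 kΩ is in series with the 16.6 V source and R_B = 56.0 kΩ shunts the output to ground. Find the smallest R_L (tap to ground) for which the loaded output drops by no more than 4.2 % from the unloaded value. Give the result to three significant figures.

Output resistance R_th = R_A‖R_B = (550 × 56.0)/606.0 = 50.83 kΩ.
The fractional drop is R_th/(R_th + R_L); requiring this ≤ 0.0420 gives R_L ≥ R_th(1/0.0420 − 1) = 50.83 × 22.81 = 1.16 MΩ.

R_L(min) ≈ 1.16 MΩ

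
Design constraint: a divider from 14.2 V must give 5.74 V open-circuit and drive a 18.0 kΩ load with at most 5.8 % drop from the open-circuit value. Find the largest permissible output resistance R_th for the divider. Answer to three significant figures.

Loading drop = R_th/(R_th + R_L) ≤ 0.0580, so R_th ≤ R_L · ε/(1−ε) = 18.0 kΩ × 0.0580/0.9420 = 1.11 kΩ.

R_th ≤ 1.11 kΩ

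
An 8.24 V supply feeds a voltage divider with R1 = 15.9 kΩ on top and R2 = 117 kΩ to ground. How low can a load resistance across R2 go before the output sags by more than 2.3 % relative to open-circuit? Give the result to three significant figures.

Output resistance R_th = R1‖R2 = (15.9 × 117)/132.9 = 14.00 kΩ.
The fractional drop is R_th/(R_th + R_L); requiring this ≤ 0.0230 gives R_L ≥ R_th(1/0.0230 − 1) = 14.00 × 42.48 = 595 kΩ.

R_L(min) ≈ 595 kΩ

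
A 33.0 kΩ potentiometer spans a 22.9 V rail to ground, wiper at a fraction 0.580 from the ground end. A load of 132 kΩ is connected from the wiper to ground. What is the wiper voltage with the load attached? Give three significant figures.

The wiper splits the pot into (1−α)R = 13.86 kΩ above and αR = 19.14 kΩ below.
Lower section ‖ load = 16.72 kΩ.
V_wiper = 22.9 × 16.72/(13.86 + 16.72) = 12.5 V.

V ≈ 12.5 V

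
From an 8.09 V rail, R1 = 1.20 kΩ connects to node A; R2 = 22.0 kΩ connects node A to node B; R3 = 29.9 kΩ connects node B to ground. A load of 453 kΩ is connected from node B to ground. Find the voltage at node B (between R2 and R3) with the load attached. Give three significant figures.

At node B, R3 is in parallel with the load: R3‖R_L = 28.05 kΩ.
Below node A the resistance is R2 + (R3‖R_L) = 50.05 kΩ, so V_A = 8.09 × 50.05/51.25 = 7.901 V.
Then V_B = V_A × (R3‖R_L)/(R2 + R3‖R_L) = 7.901 × 28.05/50.05 = 4.43 V.

V ≈ 4.43 V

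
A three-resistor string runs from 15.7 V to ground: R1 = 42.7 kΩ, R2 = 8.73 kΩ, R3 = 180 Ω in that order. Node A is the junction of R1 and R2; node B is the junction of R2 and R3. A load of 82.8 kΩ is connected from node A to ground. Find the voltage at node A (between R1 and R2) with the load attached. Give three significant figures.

V ≈ 2.49 V

Below node A the series string R2+R3 = 8910 Ω sits in parallel with the 82800 Ω load: 8044 Ω.
V_A = 15.7 × 8044/(42700 + 8044) = 2.49 V.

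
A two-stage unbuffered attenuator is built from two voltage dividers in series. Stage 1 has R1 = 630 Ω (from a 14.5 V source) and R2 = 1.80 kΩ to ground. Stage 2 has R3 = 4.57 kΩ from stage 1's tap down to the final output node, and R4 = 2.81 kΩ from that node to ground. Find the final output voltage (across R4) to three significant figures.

Stage 2 presents R3+R4 = 7380 Ω as a load on stage 1's tap.
Stage 1's lower leg becomes R2‖(R3+R4) = 1447 Ω, so V_mid = 14.5 × 1447/2077 = 10.10 V.
Stage 2 is itself unloaded: V_out = V_mid × R4/(R3+R4) = 10.10 × 2810/7380 = 3.85 V.

V_out ≈ 3.85 V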